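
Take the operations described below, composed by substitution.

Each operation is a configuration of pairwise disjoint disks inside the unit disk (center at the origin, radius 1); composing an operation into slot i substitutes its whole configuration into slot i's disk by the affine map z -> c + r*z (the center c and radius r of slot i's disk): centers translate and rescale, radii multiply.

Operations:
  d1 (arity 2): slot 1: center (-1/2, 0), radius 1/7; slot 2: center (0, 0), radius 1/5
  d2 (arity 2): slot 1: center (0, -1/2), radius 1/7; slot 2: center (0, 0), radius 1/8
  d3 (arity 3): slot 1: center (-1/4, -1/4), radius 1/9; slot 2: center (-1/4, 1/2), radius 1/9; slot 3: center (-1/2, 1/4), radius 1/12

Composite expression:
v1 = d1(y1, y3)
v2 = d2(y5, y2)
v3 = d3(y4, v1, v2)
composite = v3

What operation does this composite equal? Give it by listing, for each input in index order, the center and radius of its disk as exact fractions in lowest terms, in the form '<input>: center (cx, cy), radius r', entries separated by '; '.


y1: center (-11/36, 1/2), radius 1/63; y2: center (-1/2, 1/4), radius 1/96; y3: center (-1/4, 1/2), radius 1/45; y4: center (-1/4, -1/4), radius 1/9; y5: center (-1/2, 5/24), radius 1/84

Nesting under d3 composes maps z -> c + r*z down each y-path.
input y4: applying the 1 nested substitution gives center (-1/4, -1/4), radius 1/9
input y1: applying the 2 nested substitutions gives center (-11/36, 1/2), radius 1/63
input y3: applying the 2 nested substitutions gives center (-1/4, 1/2), radius 1/45
input y5: applying the 2 nested substitutions gives center (-1/2, 5/24), radius 1/84
input y2: applying the 2 nested substitutions gives center (-1/2, 1/4), radius 1/96


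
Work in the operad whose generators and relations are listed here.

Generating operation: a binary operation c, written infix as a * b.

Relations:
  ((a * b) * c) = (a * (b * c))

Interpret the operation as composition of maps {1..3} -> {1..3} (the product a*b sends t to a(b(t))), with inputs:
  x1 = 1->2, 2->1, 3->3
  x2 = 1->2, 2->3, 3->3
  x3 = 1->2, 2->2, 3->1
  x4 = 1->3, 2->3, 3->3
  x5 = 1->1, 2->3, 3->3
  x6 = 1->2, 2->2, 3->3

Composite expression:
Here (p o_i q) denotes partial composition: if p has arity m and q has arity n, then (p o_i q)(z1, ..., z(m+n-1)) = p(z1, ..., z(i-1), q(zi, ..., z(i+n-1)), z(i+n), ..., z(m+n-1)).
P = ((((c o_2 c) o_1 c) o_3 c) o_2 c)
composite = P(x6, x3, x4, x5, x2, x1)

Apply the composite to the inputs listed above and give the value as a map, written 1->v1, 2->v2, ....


1->2, 2->2, 3->2

(x3 * x4) = 1->1, 2->1, 3->1
(x6 * (x3 * x4)) = 1->2, 2->2, 3->2
(x5 * x2) = 1->3, 2->3, 3->3
((x5 * x2) * x1) = 1->3, 2->3, 3->3
((x6 * (x3 * x4)) * ((x5 * x2) * x1)) = 1->2, 2->2, 3->2


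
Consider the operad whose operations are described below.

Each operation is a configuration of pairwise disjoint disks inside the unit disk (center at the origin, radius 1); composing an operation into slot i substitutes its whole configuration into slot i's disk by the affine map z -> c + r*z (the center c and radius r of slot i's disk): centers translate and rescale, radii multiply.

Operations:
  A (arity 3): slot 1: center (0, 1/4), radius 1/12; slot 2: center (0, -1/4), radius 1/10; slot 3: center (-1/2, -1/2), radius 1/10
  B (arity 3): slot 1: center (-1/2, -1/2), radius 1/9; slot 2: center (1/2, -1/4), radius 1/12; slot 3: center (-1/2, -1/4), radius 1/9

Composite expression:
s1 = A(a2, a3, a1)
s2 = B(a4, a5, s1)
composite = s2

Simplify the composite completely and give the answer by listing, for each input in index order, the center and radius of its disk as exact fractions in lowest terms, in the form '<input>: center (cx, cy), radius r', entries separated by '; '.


a1: center (-5/9, -11/36), radius 1/90; a2: center (-1/2, -2/9), radius 1/108; a3: center (-1/2, -5/18), radius 1/90; a4: center (-1/2, -1/2), radius 1/9; a5: center (1/2, -1/4), radius 1/12

Below B, radii multiply path by path; the a-disk centers shift.
a4 passes through 1 substitution, ending at center (-1/2, -1/2), radius 1/9
a5 passes through 1 substitution, ending at center (1/2, -1/4), radius 1/12
a2 passes through 2 substitutions, ending at center (-1/2, -2/9), radius 1/108
a3 passes through 2 substitutions, ending at center (-1/2, -5/18), radius 1/90
a1 passes through 2 substitutions, ending at center (-5/9, -11/36), radius 1/90


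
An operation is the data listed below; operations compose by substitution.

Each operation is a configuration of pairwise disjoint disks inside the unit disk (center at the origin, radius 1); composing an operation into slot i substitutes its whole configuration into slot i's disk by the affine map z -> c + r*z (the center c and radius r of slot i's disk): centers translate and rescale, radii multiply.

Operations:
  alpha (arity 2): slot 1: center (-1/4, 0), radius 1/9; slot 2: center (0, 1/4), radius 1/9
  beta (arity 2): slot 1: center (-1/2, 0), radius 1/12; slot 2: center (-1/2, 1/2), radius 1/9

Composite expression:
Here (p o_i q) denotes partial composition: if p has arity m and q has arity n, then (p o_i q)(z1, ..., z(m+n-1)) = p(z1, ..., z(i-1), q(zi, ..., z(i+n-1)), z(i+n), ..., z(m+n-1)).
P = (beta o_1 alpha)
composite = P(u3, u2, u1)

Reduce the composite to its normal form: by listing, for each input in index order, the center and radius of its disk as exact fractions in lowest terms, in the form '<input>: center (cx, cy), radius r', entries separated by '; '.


Only the slot chain above each u matters under beta; compose those maps.
tracing u3 down its 2-map path: center (-25/48, 0), radius 1/108
tracing u2 down its 2-map path: center (-1/2, 1/48), radius 1/108
tracing u1 down its 1-map path: center (-1/2, 1/2), radius 1/9

u1: center (-1/2, 1/2), radius 1/9; u2: center (-1/2, 1/48), radius 1/108; u3: center (-25/48, 0), radius 1/108


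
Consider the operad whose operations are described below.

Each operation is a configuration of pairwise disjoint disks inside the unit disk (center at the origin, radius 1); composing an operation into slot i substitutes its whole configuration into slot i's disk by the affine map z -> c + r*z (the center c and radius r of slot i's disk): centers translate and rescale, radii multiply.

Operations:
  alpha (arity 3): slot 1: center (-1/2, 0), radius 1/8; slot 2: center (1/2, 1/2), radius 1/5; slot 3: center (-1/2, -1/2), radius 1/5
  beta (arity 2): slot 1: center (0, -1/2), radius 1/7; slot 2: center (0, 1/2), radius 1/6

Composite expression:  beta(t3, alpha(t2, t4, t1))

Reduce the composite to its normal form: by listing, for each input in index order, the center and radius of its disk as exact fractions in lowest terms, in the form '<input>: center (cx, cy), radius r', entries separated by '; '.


Follow each t-input down from beta: c' goes to c + r*c', radius to r*r'.
input t3: applying the 1 nested substitution gives center (0, -1/2), radius 1/7
input t2: applying the 2 nested substitutions gives center (-1/12, 1/2), radius 1/48
input t4: applying the 2 nested substitutions gives center (1/12, 7/12), radius 1/30
input t1: applying the 2 nested substitutions gives center (-1/12, 5/12), radius 1/30

t1: center (-1/12, 5/12), radius 1/30; t2: center (-1/12, 1/2), radius 1/48; t3: center (0, -1/2), radius 1/7; t4: center (1/12, 7/12), radius 1/30


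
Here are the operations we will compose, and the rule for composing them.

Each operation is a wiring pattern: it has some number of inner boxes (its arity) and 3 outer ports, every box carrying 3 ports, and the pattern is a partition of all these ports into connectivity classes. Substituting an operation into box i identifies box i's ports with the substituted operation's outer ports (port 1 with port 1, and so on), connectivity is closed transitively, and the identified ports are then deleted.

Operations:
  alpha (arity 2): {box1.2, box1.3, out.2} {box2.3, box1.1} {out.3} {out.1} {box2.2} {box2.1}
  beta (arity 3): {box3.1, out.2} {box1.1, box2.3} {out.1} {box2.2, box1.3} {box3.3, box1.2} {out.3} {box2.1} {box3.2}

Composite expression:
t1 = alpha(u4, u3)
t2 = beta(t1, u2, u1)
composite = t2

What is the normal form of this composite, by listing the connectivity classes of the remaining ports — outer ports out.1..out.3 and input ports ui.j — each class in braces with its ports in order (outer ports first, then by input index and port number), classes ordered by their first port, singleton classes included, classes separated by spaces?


Connectivity passes through glued beta-boundaries; trace each wire chain.
stage alpha: inputs (u4, u3), connectivity {out.1} {out.2, u4.2, u4.3} {out.3} {u3.1} {u3.2} {u3.3, u4.1}, out.j its boundary
stage beta: inputs (u4, u3, u2, u1), connectivity {out.1} {out.2, u1.1} {out.3} {u1.2} {u1.3, u4.2, u4.3} {u2.1} {u2.2} {u2.3} {u3.1} {u3.2} {u3.3, u4.1}, out.j its boundary

{out.1} {out.2, u1.1} {out.3} {u1.2} {u1.3, u4.2, u4.3} {u2.1} {u2.2} {u2.3} {u3.1} {u3.2} {u3.3, u4.1}


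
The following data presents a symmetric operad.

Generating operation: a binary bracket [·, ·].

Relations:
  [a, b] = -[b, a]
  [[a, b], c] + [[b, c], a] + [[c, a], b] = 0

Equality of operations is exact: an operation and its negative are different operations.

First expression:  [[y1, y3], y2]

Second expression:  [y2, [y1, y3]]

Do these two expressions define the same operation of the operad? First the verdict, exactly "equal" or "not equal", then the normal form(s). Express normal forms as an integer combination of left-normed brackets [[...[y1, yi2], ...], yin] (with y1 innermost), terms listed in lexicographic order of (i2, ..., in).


Normal form of the first expression: [[y1, y3], y2]
Normal form of the second expression: -[[y1, y3], y2]
Distinct normal forms: not equal.

not equal; first: [[y1, y3], y2]; second: -[[y1, y3], y2]


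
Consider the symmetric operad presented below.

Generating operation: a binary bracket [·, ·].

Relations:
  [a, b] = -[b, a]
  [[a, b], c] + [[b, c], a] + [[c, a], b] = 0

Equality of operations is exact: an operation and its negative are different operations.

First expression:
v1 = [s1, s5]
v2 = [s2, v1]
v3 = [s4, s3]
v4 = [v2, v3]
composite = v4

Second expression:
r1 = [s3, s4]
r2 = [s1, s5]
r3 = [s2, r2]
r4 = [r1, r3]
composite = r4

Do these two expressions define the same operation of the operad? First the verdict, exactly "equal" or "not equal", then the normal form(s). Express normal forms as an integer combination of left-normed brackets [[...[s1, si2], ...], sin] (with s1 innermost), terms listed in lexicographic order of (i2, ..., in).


equal: each reduces to [[[[s1, s5], s2], s3], s4] - [[[[s1, s5], s2], s4], s3]

The first composite normalizes to [[[[s1, s5], s2], s3], s4] - [[[[s1, s5], s2], s4], s3]
The second composite normalizes to [[[[s1, s5], s2], s3], s4] - [[[[s1, s5], s2], s4], s3]
Same normal form: equal.


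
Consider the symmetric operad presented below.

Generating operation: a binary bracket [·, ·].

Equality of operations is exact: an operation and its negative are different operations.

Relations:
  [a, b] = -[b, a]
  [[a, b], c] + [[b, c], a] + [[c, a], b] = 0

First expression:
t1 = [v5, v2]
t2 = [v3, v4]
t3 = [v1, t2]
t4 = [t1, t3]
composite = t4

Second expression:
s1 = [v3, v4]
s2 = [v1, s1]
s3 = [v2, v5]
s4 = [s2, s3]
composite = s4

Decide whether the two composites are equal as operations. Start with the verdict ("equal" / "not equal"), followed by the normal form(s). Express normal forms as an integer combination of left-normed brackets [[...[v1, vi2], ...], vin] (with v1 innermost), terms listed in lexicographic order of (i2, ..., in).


The first composite normalizes to [[[[v1, v3], v4], v2], v5] - [[[[v1, v3], v4], v5], v2] - [[[[v1, v4], v3], v2], v5] + [[[[v1, v4], v3], v5], v2]
The second composite normalizes to [[[[v1, v3], v4], v2], v5] - [[[[v1, v3], v4], v5], v2] - [[[[v1, v4], v3], v2], v5] + [[[[v1, v4], v3], v5], v2]
One common form — equal.

equal — both sides give [[[[v1, v3], v4], v2], v5] - [[[[v1, v3], v4], v5], v2] - [[[[v1, v4], v3], v2], v5] + [[[[v1, v4], v3], v5], v2]


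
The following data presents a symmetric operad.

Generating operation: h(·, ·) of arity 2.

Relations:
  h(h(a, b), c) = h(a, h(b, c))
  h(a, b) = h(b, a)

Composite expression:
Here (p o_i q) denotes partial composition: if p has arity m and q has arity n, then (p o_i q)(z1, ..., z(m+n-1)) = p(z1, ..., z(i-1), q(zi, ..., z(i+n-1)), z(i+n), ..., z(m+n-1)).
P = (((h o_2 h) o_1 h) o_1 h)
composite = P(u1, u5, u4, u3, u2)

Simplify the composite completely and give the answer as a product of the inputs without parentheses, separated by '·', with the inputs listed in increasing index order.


u1 · u2 · u3 · u4 · u5


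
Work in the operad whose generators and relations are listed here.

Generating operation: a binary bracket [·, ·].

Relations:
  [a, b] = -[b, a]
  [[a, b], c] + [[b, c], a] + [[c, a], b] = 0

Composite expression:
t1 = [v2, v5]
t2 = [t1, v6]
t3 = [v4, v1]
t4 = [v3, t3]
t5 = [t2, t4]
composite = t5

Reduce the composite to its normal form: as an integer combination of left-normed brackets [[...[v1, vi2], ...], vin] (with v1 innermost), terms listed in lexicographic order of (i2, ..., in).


-[[[[[v1, v4], v3], v2], v5], v6] + [[[[[v1, v4], v3], v5], v2], v6] + [[[[[v1, v4], v3], v6], v2], v5] - [[[[[v1, v4], v3], v6], v5], v2]

In the tensor algebra, words opening v1 carry the v1-anchored form.
Composite bracket: [[[v2, v5], v6], [v3, [v4, v1]]]
The bracket unfolds into 32 signed words via [a, b] = ab - ba (2^5 = 32).
Words beginning with v1 determine it all:
  v1v4v3v2v5v6 appears with sign -1, giving the term -[[[[[v1, v4], v3], v2], v5], v6]
  v1v4v3v5v2v6 appears with sign +1, giving the term +[[[[[v1, v4], v3], v5], v2], v6]
  v1v4v3v6v2v5 appears with sign +1, giving the term +[[[[[v1, v4], v3], v6], v2], v5]
  v1v4v3v6v5v2 appears with sign -1, giving the term -[[[[[v1, v4], v3], v6], v5], v2]


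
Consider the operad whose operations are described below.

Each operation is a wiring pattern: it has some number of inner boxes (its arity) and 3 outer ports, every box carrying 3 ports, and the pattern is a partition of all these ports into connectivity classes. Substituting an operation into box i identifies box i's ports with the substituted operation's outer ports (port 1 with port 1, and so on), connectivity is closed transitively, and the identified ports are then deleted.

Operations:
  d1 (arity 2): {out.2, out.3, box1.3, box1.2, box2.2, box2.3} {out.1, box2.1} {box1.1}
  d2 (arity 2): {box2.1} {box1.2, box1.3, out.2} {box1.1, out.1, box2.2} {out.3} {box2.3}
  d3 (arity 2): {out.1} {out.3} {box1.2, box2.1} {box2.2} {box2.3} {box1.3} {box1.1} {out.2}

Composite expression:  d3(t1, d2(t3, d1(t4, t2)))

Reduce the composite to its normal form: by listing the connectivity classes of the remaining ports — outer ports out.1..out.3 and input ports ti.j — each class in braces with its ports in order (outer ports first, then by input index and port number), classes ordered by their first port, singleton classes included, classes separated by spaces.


{out.1} {out.2} {out.3} {t1.1} {t1.2, t2.2, t2.3, t3.1, t4.2, t4.3} {t1.3} {t2.1} {t3.2, t3.3} {t4.1}

Treat the ports identified at d3 as solder joints: merge, then drop.
after d1, the pattern on (t4, t2) reads {out.1, t2.1} {out.2, out.3, t2.2, t2.3, t4.2, t4.3} {t4.1} (out.j = its outer ports)
after d2, the pattern on (t3, t4, t2) reads {out.1, t2.2, t2.3, t3.1, t4.2, t4.3} {out.2, t3.2, t3.3} {out.3} {t2.1} {t4.1} (out.j = its outer ports)
after d3, the pattern on (t1, t3, t4, t2) reads {out.1} {out.2} {out.3} {t1.1} {t1.2, t2.2, t2.3, t3.1, t4.2, t4.3} {t1.3} {t2.1} {t3.2, t3.3} {t4.1} (out.j = its outer ports)


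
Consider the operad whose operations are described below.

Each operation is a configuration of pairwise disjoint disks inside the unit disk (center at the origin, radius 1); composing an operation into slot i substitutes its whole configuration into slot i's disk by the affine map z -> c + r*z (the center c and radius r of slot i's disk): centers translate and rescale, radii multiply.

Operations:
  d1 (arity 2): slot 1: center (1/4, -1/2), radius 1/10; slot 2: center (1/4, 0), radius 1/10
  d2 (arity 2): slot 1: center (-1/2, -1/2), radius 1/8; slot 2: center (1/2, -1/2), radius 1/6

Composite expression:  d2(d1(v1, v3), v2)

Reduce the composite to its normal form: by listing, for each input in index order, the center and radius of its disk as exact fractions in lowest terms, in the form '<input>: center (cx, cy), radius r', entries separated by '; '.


v1: center (-15/32, -9/16), radius 1/80; v2: center (1/2, -1/2), radius 1/6; v3: center (-15/32, -1/2), radius 1/80


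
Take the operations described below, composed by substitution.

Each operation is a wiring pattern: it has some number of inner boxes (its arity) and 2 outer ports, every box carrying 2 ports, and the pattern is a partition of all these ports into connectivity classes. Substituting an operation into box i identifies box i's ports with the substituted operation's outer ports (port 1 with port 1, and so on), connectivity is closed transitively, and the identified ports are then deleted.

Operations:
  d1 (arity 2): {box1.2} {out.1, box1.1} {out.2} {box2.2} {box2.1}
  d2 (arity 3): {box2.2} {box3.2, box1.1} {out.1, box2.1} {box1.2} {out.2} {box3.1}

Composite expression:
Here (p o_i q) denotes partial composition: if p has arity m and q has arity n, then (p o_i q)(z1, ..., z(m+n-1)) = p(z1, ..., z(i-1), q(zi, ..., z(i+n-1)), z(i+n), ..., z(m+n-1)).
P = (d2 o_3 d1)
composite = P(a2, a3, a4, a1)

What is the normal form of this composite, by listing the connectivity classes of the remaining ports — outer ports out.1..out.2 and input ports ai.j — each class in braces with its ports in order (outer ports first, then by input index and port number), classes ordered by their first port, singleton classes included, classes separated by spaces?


Reachability decides: close wires over d2-identified ports.
the subtree at d1 composes to {out.1, a4.1} {out.2} {a1.1} {a1.2} {a4.2} on (a4, a1); out.j = own outer ports
the subtree at d2 composes to {out.1, a3.1} {out.2} {a1.1} {a1.2} {a2.1} {a2.2} {a3.2} {a4.1} {a4.2} on (a2, a3, a4, a1); out.j = own outer ports

{out.1, a3.1} {out.2} {a1.1} {a1.2} {a2.1} {a2.2} {a3.2} {a4.1} {a4.2}


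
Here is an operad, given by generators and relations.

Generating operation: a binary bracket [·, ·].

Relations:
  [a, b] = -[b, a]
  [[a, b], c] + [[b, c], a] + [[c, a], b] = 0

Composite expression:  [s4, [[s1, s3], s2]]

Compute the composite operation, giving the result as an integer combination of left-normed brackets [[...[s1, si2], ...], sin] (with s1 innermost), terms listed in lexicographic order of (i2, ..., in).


In the tensor algebra, words opening s1 carry the s1-anchored form.
Composite bracket: [s4, [[s1, s3], s2]]
Each bracket splits as ab - ba, giving 8 signed words (2^3 = 8).
Collect the words opening with s1:
  s1s3s2s4 appears with sign -1, giving the term -[[[s1, s3], s2], s4]

-[[[s1, s3], s2], s4]


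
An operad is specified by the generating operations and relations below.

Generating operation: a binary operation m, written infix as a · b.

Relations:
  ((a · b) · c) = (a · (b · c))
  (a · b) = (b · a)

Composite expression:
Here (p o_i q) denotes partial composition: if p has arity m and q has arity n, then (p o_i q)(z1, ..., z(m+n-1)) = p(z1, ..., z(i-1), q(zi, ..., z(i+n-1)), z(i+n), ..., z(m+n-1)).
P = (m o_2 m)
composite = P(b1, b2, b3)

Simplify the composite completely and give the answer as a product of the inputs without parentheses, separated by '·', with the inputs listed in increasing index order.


b1 · b2 · b3

With m associative and commutative, the b-input set is all that matters.
(b2 · b3) spells out as b2 · b3
(b1 · (b2 · b3)) spells out as b1 · b2 · b3
putting the inputs in ascending order: b1 · b2 · b3


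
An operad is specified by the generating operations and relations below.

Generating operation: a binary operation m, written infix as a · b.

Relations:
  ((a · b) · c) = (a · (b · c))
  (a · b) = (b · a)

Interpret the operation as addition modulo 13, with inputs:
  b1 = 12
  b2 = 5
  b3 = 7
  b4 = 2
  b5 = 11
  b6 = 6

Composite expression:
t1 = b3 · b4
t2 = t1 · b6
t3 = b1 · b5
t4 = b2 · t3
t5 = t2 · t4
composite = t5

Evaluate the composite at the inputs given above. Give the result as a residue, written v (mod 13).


4 (mod 13)


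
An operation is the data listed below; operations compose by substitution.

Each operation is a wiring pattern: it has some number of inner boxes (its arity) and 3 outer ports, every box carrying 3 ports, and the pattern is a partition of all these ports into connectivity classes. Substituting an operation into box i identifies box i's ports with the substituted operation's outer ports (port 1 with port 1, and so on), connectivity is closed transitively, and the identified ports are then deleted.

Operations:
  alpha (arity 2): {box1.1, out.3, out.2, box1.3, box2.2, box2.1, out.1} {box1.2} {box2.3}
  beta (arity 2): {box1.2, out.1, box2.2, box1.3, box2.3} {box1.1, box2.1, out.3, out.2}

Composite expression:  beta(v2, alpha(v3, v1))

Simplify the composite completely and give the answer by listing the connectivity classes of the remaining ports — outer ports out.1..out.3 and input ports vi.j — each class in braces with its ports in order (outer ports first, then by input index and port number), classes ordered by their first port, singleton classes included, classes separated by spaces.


{out.1, out.2, out.3, v1.1, v1.2, v2.1, v2.2, v2.3, v3.1, v3.3} {v1.3} {v3.2}


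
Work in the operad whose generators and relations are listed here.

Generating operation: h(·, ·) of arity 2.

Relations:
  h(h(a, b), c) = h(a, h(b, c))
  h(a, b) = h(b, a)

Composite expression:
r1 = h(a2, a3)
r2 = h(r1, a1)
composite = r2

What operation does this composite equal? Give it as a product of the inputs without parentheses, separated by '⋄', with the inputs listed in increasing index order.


Key point: h commutes, so take the a-inputs in any fixed order.
h(a2, a3) unparenthesizes to a2 ⋄ a3
h(h(a2, a3), a1) unparenthesizes to a2 ⋄ a3 ⋄ a1
commutativity sorts the factors: a1 ⋄ a2 ⋄ a3

a1 ⋄ a2 ⋄ a3


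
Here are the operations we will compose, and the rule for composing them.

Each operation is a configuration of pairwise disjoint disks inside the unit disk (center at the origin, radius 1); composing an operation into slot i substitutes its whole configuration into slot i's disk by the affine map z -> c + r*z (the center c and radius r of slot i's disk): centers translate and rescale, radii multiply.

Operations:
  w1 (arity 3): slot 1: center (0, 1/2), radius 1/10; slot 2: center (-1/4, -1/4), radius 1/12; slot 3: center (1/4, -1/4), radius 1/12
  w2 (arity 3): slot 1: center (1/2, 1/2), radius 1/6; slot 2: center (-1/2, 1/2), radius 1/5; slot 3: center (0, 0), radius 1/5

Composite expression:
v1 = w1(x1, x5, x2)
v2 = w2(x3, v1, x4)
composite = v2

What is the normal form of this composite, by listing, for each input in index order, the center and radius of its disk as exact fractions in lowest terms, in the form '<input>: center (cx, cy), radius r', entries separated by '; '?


Affine substitution under w2: radii multiply and x-centers shift.
input x3: applying the 1 nested substitution gives center (1/2, 1/2), radius 1/6
input x1: applying the 2 nested substitutions gives center (-1/2, 3/5), radius 1/50
input x5: applying the 2 nested substitutions gives center (-11/20, 9/20), radius 1/60
input x2: applying the 2 nested substitutions gives center (-9/20, 9/20), radius 1/60
input x4: applying the 1 nested substitution gives center (0, 0), radius 1/5

x1: center (-1/2, 3/5), radius 1/50; x2: center (-9/20, 9/20), radius 1/60; x3: center (1/2, 1/2), radius 1/6; x4: center (0, 0), radius 1/5; x5: center (-11/20, 9/20), radius 1/60


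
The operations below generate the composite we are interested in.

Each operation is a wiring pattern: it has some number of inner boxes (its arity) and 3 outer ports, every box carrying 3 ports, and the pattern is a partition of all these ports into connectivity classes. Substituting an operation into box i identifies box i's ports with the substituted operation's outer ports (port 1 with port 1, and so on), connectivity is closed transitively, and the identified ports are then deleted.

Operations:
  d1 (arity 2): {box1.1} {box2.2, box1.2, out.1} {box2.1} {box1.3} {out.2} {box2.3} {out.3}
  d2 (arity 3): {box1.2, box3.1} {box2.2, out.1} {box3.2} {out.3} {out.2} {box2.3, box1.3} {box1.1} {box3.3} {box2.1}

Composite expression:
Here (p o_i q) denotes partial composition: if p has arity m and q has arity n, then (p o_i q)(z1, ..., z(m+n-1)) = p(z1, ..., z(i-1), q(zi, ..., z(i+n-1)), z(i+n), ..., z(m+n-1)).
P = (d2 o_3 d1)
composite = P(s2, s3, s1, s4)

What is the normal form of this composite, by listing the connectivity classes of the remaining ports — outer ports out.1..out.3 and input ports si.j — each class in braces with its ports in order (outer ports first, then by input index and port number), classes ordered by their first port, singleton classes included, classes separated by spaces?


{out.1, s3.2} {out.2} {out.3} {s1.1} {s1.2, s2.2, s4.2} {s1.3} {s2.1} {s2.3, s3.3} {s3.1} {s4.1} {s4.3}

Reachability decides: close wires over d2-identified ports.
d1 over (s1, s4) gives {out.1, s1.2, s4.2} {out.2} {out.3} {s1.1} {s1.3} {s4.1} {s4.3}, out.j being that stage's outer ports
d2 over (s2, s3, s1, s4) gives {out.1, s3.2} {out.2} {out.3} {s1.1} {s1.2, s2.2, s4.2} {s1.3} {s2.1} {s2.3, s3.3} {s3.1} {s4.1} {s4.3}, out.j being that stage's outer ports


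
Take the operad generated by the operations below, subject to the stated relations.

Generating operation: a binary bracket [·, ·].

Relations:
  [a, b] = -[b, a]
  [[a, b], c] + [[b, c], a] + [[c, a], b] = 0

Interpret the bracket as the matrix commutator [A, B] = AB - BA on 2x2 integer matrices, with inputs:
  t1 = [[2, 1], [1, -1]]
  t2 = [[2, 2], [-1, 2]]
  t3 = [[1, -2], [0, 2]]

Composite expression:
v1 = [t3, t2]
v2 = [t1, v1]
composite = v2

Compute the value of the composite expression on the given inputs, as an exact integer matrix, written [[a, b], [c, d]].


[[1, -10], [7, -1]]

[t3, t2] = [[2, -2], [-1, -2]]
[t1, [t3, t2]] = [[1, -10], [7, -1]]


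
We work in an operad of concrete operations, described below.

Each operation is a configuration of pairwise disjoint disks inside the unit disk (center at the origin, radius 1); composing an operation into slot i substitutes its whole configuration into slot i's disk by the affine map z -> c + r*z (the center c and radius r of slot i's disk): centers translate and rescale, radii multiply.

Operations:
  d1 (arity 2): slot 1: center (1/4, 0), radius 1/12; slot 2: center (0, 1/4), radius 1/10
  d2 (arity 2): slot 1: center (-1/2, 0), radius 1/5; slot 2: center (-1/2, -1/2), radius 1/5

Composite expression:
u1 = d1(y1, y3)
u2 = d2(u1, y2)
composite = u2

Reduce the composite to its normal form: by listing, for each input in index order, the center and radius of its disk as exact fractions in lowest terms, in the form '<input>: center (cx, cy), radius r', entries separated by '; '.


y1: center (-9/20, 0), radius 1/60; y2: center (-1/2, -1/2), radius 1/5; y3: center (-1/2, 1/20), radius 1/50

Follow each y-input down from d2: c' goes to c + r*c', radius to r*r'.
for y1, the 2-step affine chain lands on center (-9/20, 0), radius 1/60
for y3, the 2-step affine chain lands on center (-1/2, 1/20), radius 1/50
for y2, the 1-step affine chain lands on center (-1/2, -1/2), radius 1/5


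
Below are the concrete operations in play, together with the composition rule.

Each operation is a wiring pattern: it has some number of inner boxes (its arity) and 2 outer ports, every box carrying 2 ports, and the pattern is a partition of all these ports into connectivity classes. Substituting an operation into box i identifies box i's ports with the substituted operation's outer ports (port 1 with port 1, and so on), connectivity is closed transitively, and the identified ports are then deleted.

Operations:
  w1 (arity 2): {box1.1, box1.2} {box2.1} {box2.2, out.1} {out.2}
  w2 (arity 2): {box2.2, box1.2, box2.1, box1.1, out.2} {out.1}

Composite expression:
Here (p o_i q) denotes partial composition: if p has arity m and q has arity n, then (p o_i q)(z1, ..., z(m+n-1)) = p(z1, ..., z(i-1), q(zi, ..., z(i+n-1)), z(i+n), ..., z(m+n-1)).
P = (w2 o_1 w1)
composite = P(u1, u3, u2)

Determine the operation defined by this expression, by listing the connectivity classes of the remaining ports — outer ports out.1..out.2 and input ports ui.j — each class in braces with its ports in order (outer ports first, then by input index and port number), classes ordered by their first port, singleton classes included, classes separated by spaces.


{out.1} {out.2, u2.1, u2.2, u3.2} {u1.1, u1.2} {u3.1}

Connectivity passes through glued w2-boundaries; trace each wire chain.
composing w1 on (u1, u3), with out.j its own outer ports: {out.1, u3.2} {out.2} {u1.1, u1.2} {u3.1}
composing w2 on (u1, u3, u2), with out.j its own outer ports: {out.1} {out.2, u2.1, u2.2, u3.2} {u1.1, u1.2} {u3.1}


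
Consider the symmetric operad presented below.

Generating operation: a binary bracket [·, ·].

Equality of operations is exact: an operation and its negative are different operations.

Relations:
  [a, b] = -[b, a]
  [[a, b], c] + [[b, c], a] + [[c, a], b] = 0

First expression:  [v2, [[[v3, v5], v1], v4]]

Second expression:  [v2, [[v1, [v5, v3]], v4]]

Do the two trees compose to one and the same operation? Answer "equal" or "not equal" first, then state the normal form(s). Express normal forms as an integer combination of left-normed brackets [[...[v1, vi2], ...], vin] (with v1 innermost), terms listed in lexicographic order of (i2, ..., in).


equal; the common form is [[[[v1, v3], v5], v4], v2] - [[[[v1, v5], v3], v4], v2]

The first composite normalizes to [[[[v1, v3], v5], v4], v2] - [[[[v1, v5], v3], v4], v2]
The second composite normalizes to [[[[v1, v3], v5], v4], v2] - [[[[v1, v5], v3], v4], v2]
Same normal form: equal.


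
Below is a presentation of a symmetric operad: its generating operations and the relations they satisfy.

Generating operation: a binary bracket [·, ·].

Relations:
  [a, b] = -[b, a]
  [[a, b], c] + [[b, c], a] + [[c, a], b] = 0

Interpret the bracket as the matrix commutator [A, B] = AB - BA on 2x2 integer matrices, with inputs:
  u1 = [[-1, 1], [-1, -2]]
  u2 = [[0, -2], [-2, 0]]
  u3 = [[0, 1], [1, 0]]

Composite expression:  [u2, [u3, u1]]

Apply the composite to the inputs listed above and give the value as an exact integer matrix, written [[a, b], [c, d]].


[[-4, -8], [8, 4]]

[u3, u1] = [[-2, -1], [1, 2]]
[u2, [u3, u1]] = [[-4, -8], [8, 4]]


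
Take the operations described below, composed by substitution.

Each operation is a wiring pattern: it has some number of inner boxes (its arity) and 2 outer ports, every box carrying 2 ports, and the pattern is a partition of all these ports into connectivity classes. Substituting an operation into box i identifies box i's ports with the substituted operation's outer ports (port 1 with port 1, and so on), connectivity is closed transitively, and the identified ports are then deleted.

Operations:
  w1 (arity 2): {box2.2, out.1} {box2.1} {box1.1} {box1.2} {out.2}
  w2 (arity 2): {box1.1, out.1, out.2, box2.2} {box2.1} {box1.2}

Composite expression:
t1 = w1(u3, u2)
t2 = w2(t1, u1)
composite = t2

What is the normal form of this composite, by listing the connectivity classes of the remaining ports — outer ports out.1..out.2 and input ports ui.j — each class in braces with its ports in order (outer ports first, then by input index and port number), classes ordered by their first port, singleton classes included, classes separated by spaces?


Two ports join when wires chain via w2-identified ports.
composing w1 on (u3, u2), with out.j its own outer ports: {out.1, u2.2} {out.2} {u2.1} {u3.1} {u3.2}
composing w2 on (u3, u2, u1), with out.j its own outer ports: {out.1, out.2, u1.2, u2.2} {u1.1} {u2.1} {u3.1} {u3.2}

{out.1, out.2, u1.2, u2.2} {u1.1} {u2.1} {u3.1} {u3.2}


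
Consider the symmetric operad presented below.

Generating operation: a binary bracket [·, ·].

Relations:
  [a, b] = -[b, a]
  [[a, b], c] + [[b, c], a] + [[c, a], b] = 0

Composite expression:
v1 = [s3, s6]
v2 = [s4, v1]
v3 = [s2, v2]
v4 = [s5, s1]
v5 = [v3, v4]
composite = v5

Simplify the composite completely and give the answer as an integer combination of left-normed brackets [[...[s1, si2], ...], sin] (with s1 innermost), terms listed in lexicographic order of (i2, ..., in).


-[[[[[s1, s5], s2], s3], s6], s4] + [[[[[s1, s5], s2], s4], s3], s6] - [[[[[s1, s5], s2], s4], s6], s3] + [[[[[s1, s5], s2], s6], s3], s4] + [[[[[s1, s5], s3], s6], s4], s2] - [[[[[s1, s5], s4], s3], s6], s2] + [[[[[s1, s5], s4], s6], s3], s2] - [[[[[s1, s5], s6], s3], s4], s2]

In the tensor algebra, words opening s1 carry the s1-anchored form.
Composite bracket: [[s2, [s4, [s3, s6]]], [s5, s1]]
Applying ab - ba throughout gives 32 signed words (2^5 = 32).
Only words starting with s1 matter:
  the word s1s5s2s3s6s4 carries sign -1 and contributes -[[[[[s1, s5], s2], s3], s6], s4]
  the word s1s5s2s4s3s6 carries sign +1 and contributes +[[[[[s1, s5], s2], s4], s3], s6]
  the word s1s5s2s4s6s3 carries sign -1 and contributes -[[[[[s1, s5], s2], s4], s6], s3]
  the word s1s5s2s6s3s4 carries sign +1 and contributes +[[[[[s1, s5], s2], s6], s3], s4]
  the word s1s5s3s6s4s2 carries sign +1 and contributes +[[[[[s1, s5], s3], s6], s4], s2]
  the word s1s5s4s3s6s2 carries sign -1 and contributes -[[[[[s1, s5], s4], s3], s6], s2]
  the word s1s5s4s6s3s2 carries sign +1 and contributes +[[[[[s1, s5], s4], s6], s3], s2]
  the word s1s5s6s3s4s2 carries sign -1 and contributes -[[[[[s1, s5], s6], s3], s4], s2]


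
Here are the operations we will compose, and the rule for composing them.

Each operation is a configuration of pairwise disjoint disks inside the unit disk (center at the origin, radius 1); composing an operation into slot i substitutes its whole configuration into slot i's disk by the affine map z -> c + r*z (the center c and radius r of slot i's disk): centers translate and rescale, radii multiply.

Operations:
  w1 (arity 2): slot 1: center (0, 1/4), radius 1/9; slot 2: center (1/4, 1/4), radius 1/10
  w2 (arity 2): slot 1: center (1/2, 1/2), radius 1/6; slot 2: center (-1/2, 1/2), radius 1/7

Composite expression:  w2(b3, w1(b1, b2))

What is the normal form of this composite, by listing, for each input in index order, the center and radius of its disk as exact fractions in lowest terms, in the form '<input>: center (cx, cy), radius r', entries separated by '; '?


Nesting under w2 composes maps z -> c + r*z down each b-path.
b3 passes through 1 substitution, ending at center (1/2, 1/2), radius 1/6
b1 passes through 2 substitutions, ending at center (-1/2, 15/28), radius 1/63
b2 passes through 2 substitutions, ending at center (-13/28, 15/28), radius 1/70

b1: center (-1/2, 15/28), radius 1/63; b2: center (-13/28, 15/28), radius 1/70; b3: center (1/2, 1/2), radius 1/6


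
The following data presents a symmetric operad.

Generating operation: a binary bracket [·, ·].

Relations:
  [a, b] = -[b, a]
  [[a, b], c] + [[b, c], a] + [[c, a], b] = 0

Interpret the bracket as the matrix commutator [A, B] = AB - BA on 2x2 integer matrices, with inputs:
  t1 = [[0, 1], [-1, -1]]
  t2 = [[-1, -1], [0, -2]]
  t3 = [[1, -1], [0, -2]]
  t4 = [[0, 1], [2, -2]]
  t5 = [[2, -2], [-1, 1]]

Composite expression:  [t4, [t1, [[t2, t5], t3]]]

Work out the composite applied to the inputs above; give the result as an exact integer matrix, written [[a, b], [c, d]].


[t2, t5] = [[1, -1], [1, -1]]
[[t2, t5], t3] = [[1, 1], [3, -1]]
[t1, [[t2, t5], t3]] = [[4, -1], [-5, -4]]
[t4, [t1, [[t2, t5], t3]]] = [[-3, -10], [26, 3]]

[[-3, -10], [26, 3]]


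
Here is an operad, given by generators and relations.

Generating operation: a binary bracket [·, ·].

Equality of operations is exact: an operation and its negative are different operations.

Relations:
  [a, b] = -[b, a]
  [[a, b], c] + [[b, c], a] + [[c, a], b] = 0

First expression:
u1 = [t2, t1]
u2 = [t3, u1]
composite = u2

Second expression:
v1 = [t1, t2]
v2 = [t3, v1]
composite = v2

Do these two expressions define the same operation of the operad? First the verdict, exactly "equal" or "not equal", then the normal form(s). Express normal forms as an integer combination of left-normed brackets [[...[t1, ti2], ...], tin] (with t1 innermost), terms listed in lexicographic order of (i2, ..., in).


not equal; first: [[t1, t2], t3]; second: -[[t1, t2], t3]

The first expression, normalized: [[t1, t2], t3]
The second expression, normalized: -[[t1, t2], t3]
No match — not equal.


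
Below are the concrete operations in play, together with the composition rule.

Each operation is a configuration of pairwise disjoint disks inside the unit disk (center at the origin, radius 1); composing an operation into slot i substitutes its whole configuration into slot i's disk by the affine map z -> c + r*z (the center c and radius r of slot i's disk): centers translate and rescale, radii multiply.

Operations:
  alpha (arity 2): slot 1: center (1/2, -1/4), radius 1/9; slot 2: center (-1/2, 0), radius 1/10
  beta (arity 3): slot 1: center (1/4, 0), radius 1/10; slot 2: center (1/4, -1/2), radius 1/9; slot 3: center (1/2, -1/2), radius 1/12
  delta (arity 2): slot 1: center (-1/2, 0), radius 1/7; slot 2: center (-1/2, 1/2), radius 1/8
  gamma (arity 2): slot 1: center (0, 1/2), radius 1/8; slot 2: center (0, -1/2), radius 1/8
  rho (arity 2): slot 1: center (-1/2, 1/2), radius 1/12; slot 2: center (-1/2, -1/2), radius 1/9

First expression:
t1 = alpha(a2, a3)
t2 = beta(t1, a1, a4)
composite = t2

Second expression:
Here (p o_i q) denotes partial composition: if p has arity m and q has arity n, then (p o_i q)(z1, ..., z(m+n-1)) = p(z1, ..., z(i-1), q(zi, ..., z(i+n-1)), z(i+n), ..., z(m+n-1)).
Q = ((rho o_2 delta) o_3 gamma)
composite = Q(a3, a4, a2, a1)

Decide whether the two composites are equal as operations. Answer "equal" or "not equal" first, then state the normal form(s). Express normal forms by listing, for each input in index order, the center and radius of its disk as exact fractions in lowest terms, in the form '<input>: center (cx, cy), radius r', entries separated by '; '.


Reducing the first expression gives a1: center (1/4, -1/2), radius 1/9; a2: center (3/10, -1/40), radius 1/90; a3: center (1/5, 0), radius 1/100; a4: center (1/2, -1/2), radius 1/12
Reducing the second expression gives a1: center (-5/9, -65/144), radius 1/576; a2: center (-5/9, -7/16), radius 1/576; a3: center (-1/2, 1/2), radius 1/12; a4: center (-5/9, -1/2), radius 1/63
The normal forms differ: not equal.

not equal; the first gives a1: center (1/4, -1/2), radius 1/9; a2: center (3/10, -1/40), radius 1/90; a3: center (1/5, 0), radius 1/100; a4: center (1/2, -1/2), radius 1/12 and the second a1: center (-5/9, -65/144), radius 1/576; a2: center (-5/9, -7/16), radius 1/576; a3: center (-1/2, 1/2), radius 1/12; a4: center (-5/9, -1/2), radius 1/63


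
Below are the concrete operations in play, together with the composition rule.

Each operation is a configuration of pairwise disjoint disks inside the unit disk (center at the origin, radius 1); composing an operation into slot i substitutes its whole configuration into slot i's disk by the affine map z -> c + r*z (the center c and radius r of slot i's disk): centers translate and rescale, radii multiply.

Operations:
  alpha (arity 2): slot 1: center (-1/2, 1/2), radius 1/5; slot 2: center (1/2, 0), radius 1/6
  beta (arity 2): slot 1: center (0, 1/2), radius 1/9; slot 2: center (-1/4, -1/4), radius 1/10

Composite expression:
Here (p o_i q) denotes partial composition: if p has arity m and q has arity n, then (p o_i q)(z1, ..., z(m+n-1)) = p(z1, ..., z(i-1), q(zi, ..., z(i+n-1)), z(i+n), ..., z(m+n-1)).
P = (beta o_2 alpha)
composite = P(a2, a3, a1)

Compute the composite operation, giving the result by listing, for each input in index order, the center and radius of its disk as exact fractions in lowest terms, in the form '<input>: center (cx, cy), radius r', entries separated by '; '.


a1: center (-1/5, -1/4), radius 1/60; a2: center (0, 1/2), radius 1/9; a3: center (-3/10, -1/5), radius 1/50

Only the slot chain above each a matters under beta; compose those maps.
input a2: applying the 1 nested substitution gives center (0, 1/2), radius 1/9
input a3: applying the 2 nested substitutions gives center (-3/10, -1/5), radius 1/50
input a1: applying the 2 nested substitutions gives center (-1/5, -1/4), radius 1/60
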